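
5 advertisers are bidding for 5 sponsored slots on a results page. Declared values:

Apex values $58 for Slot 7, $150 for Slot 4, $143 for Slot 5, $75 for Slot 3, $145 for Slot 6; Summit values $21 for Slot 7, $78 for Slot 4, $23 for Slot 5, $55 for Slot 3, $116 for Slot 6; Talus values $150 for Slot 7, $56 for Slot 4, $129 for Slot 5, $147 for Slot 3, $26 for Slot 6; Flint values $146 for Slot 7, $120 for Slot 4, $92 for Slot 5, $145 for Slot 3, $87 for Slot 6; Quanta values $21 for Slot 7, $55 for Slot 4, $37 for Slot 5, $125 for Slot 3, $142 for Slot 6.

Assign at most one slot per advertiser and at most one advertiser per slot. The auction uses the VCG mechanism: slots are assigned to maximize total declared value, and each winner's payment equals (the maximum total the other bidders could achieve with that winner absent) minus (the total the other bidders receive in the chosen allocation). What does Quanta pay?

Efficient allocation: Apex→Slot 4 ($150), Summit→Slot 6 ($116), Talus→Slot 5 ($129), Flint→Slot 7 ($146), Quanta→Slot 3 ($125); total welfare W = $666.
Quanta receives Slot 3 at value $125, so the others get W − 125 = $541.
Without Quanta: best allocation of the remaining 4 bidders over all 5 slots is Apex→Slot 4 ($150), Summit→Slot 6 ($116), Talus→Slot 7 ($150), Flint→Slot 3 ($145), total $561.
VCG payment = (others' best without Quanta) − (others' welfare with Quanta) = 561 − 541 = $20.

Quanta pays $20.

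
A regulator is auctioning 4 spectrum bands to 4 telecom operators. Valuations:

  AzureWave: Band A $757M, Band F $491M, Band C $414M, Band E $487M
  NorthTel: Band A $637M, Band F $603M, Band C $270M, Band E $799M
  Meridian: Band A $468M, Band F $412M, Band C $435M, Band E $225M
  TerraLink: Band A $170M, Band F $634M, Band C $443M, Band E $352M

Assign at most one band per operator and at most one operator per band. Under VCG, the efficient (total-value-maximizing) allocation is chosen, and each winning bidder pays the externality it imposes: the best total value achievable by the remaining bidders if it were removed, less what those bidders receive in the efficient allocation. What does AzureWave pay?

Efficient allocation: AzureWave→Band A ($757M), NorthTel→Band E ($799M), Meridian→Band C ($435M), TerraLink→Band F ($634M); total welfare W = $2625M.
AzureWave receives Band A at value $757M, so the others get W − 757 = $1868M.
Without AzureWave: best allocation of the remaining 3 bidders over all 4 bands is NorthTel→Band E ($799M), Meridian→Band A ($468M), TerraLink→Band F ($634M), total $1901M.
VCG payment = (others' best without AzureWave) − (others' welfare with AzureWave) = 1901 − 1868 = $33M.

AzureWave pays $33M.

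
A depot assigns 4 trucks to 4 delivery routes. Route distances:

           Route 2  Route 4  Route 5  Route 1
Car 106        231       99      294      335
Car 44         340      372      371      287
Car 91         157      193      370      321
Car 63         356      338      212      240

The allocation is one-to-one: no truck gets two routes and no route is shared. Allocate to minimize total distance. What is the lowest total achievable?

Minimum total: 755 km

Optimal: Car 106→Route 4 (99 km), Car 44→Route 1 (287 km), Car 91→Route 2 (157 km), Car 63→Route 5 (212 km) — total 99+287+157+212 = 755 km.
Next-best assignment: Car 106→Route 4, Car 44→Route 5, Car 91→Route 2, Car 63→Route 1 = 867 km.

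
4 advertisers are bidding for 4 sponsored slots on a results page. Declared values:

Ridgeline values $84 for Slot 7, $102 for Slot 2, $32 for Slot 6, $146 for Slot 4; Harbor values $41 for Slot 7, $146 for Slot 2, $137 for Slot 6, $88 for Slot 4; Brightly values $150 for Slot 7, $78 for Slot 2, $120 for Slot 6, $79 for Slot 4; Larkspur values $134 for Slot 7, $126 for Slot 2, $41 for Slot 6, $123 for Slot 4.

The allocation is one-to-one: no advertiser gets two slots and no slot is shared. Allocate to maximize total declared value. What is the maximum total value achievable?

This is the linear assignment problem.
Optimal: Ridgeline→Slot 4 ($146), Harbor→Slot 6 ($137), Brightly→Slot 7 ($150), Larkspur→Slot 2 ($126) — total 146+137+150+126 = $559.
Column-greedy (each slot in turn goes to its best remaining advertiser) gives $483, worse by 76.
Every other assignment is strictly worse.

Max total: $559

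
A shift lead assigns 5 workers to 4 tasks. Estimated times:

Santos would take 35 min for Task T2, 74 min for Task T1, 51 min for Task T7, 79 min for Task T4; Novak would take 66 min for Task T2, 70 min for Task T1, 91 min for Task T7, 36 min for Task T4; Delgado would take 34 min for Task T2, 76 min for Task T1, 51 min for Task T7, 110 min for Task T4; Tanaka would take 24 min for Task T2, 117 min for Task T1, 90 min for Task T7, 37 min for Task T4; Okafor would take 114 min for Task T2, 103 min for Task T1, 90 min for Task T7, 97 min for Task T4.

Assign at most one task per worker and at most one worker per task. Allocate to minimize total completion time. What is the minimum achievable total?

Optimal: Tanaka→Task T2 (24 min), Santos→Task T1 (74 min), Delgado→Task T7 (51 min), Novak→Task T4 (36 min) — total 24+74+51+36 = 185 min.
Min-entry greedy (repeatedly take the single cheapest remaining cell) gives 187 min, worse by 2.
Next-best assignment: Tanaka→Task T2, Delgado→Task T1, Santos→Task T7, Novak→Task T4 = 187 min.
Swapping Delgado↔Santos (Delgado→Task T1 76 min, Santos→Task T7 51 min) adds 2.

Minimum total: 185 min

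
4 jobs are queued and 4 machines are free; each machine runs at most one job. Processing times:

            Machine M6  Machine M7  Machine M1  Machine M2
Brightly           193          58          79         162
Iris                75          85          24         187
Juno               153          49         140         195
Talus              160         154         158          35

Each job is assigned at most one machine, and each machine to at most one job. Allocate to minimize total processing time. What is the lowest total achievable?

Optimal: Brightly→Machine M1 (79 min), Iris→Machine M6 (75 min), Juno→Machine M7 (49 min), Talus→Machine M2 (35 min) — total 79+75+49+35 = 238 min.
Swapping Talus↔Brightly (Talus→Machine M1 158 min, Brightly→Machine M2 162 min) adds 206.
Checked against all permutations: 238 min is optimal.

Min total: 238 min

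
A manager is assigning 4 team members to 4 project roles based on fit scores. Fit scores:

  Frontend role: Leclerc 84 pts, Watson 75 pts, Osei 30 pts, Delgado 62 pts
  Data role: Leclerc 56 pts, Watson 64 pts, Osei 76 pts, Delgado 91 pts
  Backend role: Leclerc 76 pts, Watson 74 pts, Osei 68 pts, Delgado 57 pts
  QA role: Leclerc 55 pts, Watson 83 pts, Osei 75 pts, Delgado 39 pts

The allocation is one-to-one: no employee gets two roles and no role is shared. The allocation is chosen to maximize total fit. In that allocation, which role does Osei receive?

This is the linear assignment problem.
Optimal: Leclerc→Frontend role (84 pts), Watson→QA role (83 pts), Osei→Backend role (68 pts), Delgado→Data role (91 pts) — total 84+83+68+91 = 326 pts.
Column-greedy (each role in turn goes to its best remaining employee) gives 324 pts, worse by 2.
Next-best assignment: Leclerc→Frontend role, Watson→Backend role, Osei→QA role, Delgado→Data role = 324 pts.
Osei's own top role is Data role (76 pts), but forcing Osei→Data role and reassigning the rest optimally gives only 300 pts — worse by 26.

Osei receives Backend role.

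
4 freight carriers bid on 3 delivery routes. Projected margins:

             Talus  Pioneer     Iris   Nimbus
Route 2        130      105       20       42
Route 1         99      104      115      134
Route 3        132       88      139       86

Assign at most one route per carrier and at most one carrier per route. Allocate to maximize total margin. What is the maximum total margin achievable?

Maximum total: $403k

This is the linear assignment problem.
Optimal: Talus→Route 2 ($130k), Nimbus→Route 1 ($134k), Iris→Route 3 ($139k) — total 130+134+139 = $403k.
Row-greedy (each carrier in turn takes its best remaining route) gives $352k, worse by 51.
Next-best assignment: Pioneer→Route 2, Nimbus→Route 1, Iris→Route 3 = $378k.
Swapping Nimbus↔Iris (Nimbus→Route 3 $86k, Iris→Route 1 $115k) loses 72.
Every other assignment is strictly worse.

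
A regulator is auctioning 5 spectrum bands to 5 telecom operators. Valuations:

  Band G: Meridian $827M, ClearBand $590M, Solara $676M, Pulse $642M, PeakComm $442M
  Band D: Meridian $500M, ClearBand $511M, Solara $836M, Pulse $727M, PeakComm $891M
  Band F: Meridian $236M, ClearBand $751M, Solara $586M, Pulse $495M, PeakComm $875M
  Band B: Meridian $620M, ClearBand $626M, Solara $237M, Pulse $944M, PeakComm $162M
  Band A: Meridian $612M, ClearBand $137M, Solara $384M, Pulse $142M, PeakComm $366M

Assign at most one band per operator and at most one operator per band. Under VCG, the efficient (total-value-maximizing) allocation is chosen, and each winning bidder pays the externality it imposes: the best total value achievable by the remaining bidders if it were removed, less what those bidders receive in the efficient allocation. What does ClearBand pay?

Efficient allocation: Meridian→Band A ($612M), ClearBand→Band F ($751M), Solara→Band G ($676M), Pulse→Band B ($944M), PeakComm→Band D ($891M); total welfare W = $3874M.
ClearBand receives Band F at value $751M, so the others get W − 751 = $3123M.
Without ClearBand: best allocation of the remaining 4 bidders over all 5 bands is Meridian→Band G ($827M), Solara→Band D ($836M), Pulse→Band B ($944M), PeakComm→Band F ($875M), total $3482M.
VCG payment = (others' best without ClearBand) − (others' welfare with ClearBand) = 3482 − 3123 = $359M.

ClearBand pays $359M.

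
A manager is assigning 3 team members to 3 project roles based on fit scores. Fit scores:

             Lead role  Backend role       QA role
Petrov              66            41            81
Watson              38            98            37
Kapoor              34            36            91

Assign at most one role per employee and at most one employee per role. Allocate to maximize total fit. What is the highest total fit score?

Max total: 255 pts

Optimal: Petrov→Lead role (66 pts), Watson→Backend role (98 pts), Kapoor→QA role (91 pts) — total 66+98+91 = 255 pts.
Row-greedy (each employee in turn takes its best remaining role) gives 213 pts, worse by 42.
Next-best assignment: Petrov→QA role, Watson→Backend role, Kapoor→Lead role = 213 pts.
Swapping Watson↔Kapoor (Watson→QA role 37 pts, Kapoor→Backend role 36 pts) loses 116.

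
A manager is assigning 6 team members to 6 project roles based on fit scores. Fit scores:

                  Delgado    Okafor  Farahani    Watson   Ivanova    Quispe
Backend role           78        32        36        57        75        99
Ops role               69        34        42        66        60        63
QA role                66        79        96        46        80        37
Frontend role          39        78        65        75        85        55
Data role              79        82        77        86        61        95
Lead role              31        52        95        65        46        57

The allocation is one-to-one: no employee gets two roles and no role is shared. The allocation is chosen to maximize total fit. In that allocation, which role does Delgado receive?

Delgado receives Ops role.

Optimal: Delgado→Ops role (69 pts), Okafor→QA role (79 pts), Farahani→Lead role (95 pts), Watson→Data role (86 pts), Ivanova→Frontend role (85 pts), Quispe→Backend role (99 pts) — total 69+79+95+86+85+99 = 513 pts.
Column-greedy (each role in turn goes to its best remaining employee) gives 487 pts, worse by 26.
Swapping Okafor↔Quispe (Okafor→Backend role 32 pts, Quispe→QA role 37 pts) loses 109.
Delgado's own top role is Data role (79 pts), but forcing Delgado→Data role and reassigning the rest optimally gives only 503 pts — worse by 10.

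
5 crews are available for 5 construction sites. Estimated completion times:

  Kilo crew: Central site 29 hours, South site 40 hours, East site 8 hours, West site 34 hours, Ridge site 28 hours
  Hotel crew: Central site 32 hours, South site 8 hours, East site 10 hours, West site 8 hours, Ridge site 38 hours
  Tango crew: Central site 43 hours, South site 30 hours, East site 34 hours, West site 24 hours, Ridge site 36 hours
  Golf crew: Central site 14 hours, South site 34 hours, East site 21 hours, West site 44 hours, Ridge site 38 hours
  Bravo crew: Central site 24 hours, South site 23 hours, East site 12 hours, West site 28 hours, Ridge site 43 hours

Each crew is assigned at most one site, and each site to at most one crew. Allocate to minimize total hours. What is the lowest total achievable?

Minimum total: 86 hours

Treat this as an assignment problem: match each crew to one site.
Optimal: Kilo crew→Ridge site (28 hours), Hotel crew→South site (8 hours), Tango crew→West site (24 hours), Golf crew→Central site (14 hours), Bravo crew→East site (12 hours) — total 28+8+24+14+12 = 86 hours.
Min-entry greedy (repeatedly take the single cheapest remaining cell) gives 97 hours, worse by 11.
Next-best assignment: Kilo crew→East site, Hotel crew→West site, Tango crew→Ridge site, Golf crew→Central site, Bravo crew→South site = 89 hours.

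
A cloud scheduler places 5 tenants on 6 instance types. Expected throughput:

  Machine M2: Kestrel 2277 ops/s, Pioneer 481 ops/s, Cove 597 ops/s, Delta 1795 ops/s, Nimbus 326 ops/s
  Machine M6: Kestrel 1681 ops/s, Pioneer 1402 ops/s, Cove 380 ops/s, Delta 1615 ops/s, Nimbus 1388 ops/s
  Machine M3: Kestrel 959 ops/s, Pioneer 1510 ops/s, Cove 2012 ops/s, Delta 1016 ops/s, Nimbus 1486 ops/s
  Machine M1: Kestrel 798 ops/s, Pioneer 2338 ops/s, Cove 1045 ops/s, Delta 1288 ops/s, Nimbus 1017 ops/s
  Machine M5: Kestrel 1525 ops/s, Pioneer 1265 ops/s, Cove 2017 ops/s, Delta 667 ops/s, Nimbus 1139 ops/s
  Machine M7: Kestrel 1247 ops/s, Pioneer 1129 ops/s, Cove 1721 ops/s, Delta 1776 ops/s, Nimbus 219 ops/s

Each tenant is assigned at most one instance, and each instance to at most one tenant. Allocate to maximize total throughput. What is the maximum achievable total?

Treat this as an assignment problem: match each tenant to one instance.
Optimal: Kestrel→Machine M2 (2277 ops/s), Pioneer→Machine M1 (2338 ops/s), Cove→Machine M5 (2017 ops/s), Delta→Machine M7 (1776 ops/s), Nimbus→Machine M3 (1486 ops/s) — total 2277+2338+2017+1776+1486 = 9894 ops/s.
Column-greedy (each instance in turn goes to its best remaining tenant) gives 9381 ops/s, worse by 513.

Max total: 9894 ops/s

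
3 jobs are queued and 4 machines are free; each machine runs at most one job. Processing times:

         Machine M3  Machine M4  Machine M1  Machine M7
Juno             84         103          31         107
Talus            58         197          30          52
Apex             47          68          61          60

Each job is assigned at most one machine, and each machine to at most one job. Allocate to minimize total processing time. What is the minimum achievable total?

Min total: 130 min

Optimal: Juno→Machine M1 (31 min), Talus→Machine M7 (52 min), Apex→Machine M3 (47 min) — total 31+52+47 = 130 min.
Next-best assignment: Juno→Machine M1, Talus→Machine M3, Apex→Machine M7 = 149 min.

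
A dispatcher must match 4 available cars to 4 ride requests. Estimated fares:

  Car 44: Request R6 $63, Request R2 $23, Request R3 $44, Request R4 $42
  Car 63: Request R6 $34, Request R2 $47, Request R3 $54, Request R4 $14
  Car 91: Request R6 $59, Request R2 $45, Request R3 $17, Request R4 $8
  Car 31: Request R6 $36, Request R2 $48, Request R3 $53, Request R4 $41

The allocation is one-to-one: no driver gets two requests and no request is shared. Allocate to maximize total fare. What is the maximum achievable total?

Max total: $203

Treat this as an assignment problem: match each driver to one request.
Optimal: Car 44→Request R6 ($63), Car 63→Request R3 ($54), Car 91→Request R2 ($45), Car 31→Request R4 ($41) — total 63+54+45+41 = $203.
Max-entry greedy (repeatedly take the single best remaining cell) gives $173, worse by 30.
Swapping Car 44↔Car 31 (Car 44→Request R4 $42, Car 31→Request R6 $36) loses 26.
Checked against all permutations: $203 is optimal.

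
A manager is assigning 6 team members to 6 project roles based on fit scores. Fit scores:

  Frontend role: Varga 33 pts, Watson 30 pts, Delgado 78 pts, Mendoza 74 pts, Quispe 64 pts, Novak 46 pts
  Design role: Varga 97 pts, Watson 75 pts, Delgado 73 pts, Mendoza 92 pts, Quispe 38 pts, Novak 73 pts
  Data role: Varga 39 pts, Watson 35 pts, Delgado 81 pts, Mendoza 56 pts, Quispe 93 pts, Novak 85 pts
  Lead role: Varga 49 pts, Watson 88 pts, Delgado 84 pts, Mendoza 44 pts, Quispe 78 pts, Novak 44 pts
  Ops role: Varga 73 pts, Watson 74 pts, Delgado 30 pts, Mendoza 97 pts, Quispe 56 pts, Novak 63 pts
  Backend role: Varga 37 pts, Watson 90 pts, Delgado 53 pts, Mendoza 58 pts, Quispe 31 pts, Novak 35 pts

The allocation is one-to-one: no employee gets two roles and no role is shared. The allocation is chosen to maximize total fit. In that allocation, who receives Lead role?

Quispe receives Lead role.

Optimal: Varga→Design role (97 pts), Watson→Backend role (90 pts), Delgado→Frontend role (78 pts), Mendoza→Ops role (97 pts), Quispe→Lead role (78 pts), Novak→Data role (85 pts) — total 97+90+78+97+78+85 = 525 pts.
Column-greedy (each role in turn goes to its best remaining employee) gives 488 pts, worse by 37.
Next-best assignment: Varga→Design role, Watson→Backend role, Delgado→Lead role, Mendoza→Ops role, Quispe→Frontend role, Novak→Data role = 517 pts.
Checked against all permutations: 525 pts is optimal.
Quispe's own top role is Data role (93 pts), but forcing Quispe→Data role and reassigning the rest optimally gives only 507 pts — worse by 18.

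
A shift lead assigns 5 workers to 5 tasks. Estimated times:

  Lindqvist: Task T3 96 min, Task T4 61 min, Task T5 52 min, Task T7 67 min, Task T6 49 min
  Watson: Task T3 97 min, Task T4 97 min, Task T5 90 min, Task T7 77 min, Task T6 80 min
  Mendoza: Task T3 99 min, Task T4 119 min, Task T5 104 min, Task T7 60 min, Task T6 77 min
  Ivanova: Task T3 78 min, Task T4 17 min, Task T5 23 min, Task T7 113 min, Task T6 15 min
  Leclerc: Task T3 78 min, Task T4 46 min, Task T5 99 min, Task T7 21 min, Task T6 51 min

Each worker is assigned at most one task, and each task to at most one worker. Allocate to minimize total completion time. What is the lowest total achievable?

Min total: 264 min

Treat this as an assignment problem: match each worker to one task.
Optimal: Lindqvist→Task T5 (52 min), Watson→Task T3 (97 min), Mendoza→Task T6 (77 min), Ivanova→Task T4 (17 min), Leclerc→Task T7 (21 min) — total 52+97+77+17+21 = 264 min.
Min-entry greedy (repeatedly take the single cheapest remaining cell) gives 304 min, worse by 40.
Every other assignment is strictly worse.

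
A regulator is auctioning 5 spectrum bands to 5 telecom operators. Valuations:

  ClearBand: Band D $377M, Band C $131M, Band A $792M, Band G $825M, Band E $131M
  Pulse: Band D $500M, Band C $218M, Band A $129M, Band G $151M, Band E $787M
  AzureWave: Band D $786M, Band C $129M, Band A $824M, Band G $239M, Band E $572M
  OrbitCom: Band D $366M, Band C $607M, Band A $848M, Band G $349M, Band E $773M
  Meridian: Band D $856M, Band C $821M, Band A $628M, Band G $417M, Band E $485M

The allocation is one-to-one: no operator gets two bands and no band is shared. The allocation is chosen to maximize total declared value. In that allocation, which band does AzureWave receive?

Optimal: ClearBand→Band G ($825M), Pulse→Band E ($787M), AzureWave→Band D ($786M), OrbitCom→Band A ($848M), Meridian→Band C ($821M) — total 825+787+786+848+821 = $4067M.
Column-greedy (each band in turn goes to its best remaining operator) gives $3899M, worse by 168.
Swapping AzureWave↔Meridian (AzureWave→Band C $129M, Meridian→Band D $856M) loses 622.
AzureWave's own top band is Band A ($824M), but forcing AzureWave→Band A and reassigning the rest optimally gives only $3899M — worse by 168.

AzureWave receives Band D.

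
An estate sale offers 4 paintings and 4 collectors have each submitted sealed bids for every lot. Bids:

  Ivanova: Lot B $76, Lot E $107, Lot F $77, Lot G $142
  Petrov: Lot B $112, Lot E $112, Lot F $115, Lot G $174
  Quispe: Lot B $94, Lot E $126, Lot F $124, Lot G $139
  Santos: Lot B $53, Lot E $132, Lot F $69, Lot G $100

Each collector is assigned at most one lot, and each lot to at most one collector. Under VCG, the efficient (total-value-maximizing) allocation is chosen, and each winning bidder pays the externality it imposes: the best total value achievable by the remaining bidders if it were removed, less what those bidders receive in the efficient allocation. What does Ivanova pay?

Ivanova pays $62.

Efficient allocation: Ivanova→Lot G ($142), Petrov→Lot B ($112), Quispe→Lot F ($124), Santos→Lot E ($132); total welfare W = $510.
Ivanova receives Lot G at value $142, so the others get W − 142 = $368.
Without Ivanova: best allocation of the remaining 3 bidders over all 4 lots is Petrov→Lot G ($174), Quispe→Lot F ($124), Santos→Lot E ($132), total $430.
VCG payment = (others' best without Ivanova) − (others' welfare with Ivanova) = 430 − 368 = $62.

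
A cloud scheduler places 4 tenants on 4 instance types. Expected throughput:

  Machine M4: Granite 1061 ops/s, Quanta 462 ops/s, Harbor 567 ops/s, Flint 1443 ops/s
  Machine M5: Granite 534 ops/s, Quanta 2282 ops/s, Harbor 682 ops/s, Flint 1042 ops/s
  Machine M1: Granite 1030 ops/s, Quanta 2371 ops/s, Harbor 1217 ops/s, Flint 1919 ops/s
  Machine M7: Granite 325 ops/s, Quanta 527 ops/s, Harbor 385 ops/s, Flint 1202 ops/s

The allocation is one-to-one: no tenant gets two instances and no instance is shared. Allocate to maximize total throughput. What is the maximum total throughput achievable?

Maximum total: 5762 ops/s

This is a one-to-one assignment (maximum-weight bipartite matching).
Optimal: Granite→Machine M4 (1061 ops/s), Quanta→Machine M5 (2282 ops/s), Harbor→Machine M1 (1217 ops/s), Flint→Machine M7 (1202 ops/s) — total 1061+2282+1217+1202 = 5762 ops/s.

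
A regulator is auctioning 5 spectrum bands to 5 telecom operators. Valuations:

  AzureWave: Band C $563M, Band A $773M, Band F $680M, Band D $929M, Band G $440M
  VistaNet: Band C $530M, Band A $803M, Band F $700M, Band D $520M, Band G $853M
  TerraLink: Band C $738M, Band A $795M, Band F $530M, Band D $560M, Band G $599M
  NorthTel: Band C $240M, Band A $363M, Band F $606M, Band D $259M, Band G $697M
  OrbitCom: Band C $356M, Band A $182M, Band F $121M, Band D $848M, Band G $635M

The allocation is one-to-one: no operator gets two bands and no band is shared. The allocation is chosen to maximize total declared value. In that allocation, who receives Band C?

Optimal: AzureWave→Band A ($773M), VistaNet→Band G ($853M), TerraLink→Band C ($738M), NorthTel→Band F ($606M), OrbitCom→Band D ($848M) — total 773+853+738+606+848 = $3818M.
Max-entry greedy (repeatedly take the single best remaining cell) gives $3539M, worse by 279.
Next-best assignment: AzureWave→Band F, VistaNet→Band A, TerraLink→Band C, NorthTel→Band G, OrbitCom→Band D = $3766M.
TerraLink's own top band is Band A ($795M), but forcing TerraLink→Band A and reassigning the rest optimally gives only $3665M — worse by 153.

TerraLink receives Band C.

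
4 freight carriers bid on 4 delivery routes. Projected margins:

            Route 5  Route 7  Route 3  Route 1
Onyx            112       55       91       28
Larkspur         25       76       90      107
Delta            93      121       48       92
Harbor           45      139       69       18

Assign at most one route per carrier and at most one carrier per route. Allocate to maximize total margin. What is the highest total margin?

Optimal: Onyx→Route 5 ($112k), Larkspur→Route 3 ($90k), Delta→Route 1 ($92k), Harbor→Route 7 ($139k) — total 112+90+92+139 = $433k.
Row-greedy (each carrier in turn takes its best remaining route) gives $409k, worse by 24.
Next-best assignment: Onyx→Route 3, Larkspur→Route 1, Delta→Route 5, Harbor→Route 7 = $430k.
Checked against all permutations: $433k is optimal.

Maximum total: $433k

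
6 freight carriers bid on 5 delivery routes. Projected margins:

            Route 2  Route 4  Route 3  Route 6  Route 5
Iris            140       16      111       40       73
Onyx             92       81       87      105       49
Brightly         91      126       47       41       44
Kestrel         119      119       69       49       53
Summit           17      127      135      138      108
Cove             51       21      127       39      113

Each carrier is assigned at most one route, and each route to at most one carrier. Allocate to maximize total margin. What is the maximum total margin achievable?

This is a one-to-one assignment (maximum-weight bipartite matching).
Optimal: Iris→Route 2 ($140k), Brightly→Route 4 ($126k), Summit→Route 3 ($135k), Onyx→Route 6 ($105k), Cove→Route 5 ($113k) — total 140+126+135+105+113 = $619k.
Row-greedy (each carrier in turn takes its best remaining route) gives $548k, worse by 71.
Next-best assignment: Iris→Route 2, Kestrel→Route 4, Summit→Route 3, Onyx→Route 6, Cove→Route 5 = $612k.
Swapping Brightly↔Iris (Brightly→Route 2 $91k, Iris→Route 4 $16k) loses 159.

Maximum total: $619k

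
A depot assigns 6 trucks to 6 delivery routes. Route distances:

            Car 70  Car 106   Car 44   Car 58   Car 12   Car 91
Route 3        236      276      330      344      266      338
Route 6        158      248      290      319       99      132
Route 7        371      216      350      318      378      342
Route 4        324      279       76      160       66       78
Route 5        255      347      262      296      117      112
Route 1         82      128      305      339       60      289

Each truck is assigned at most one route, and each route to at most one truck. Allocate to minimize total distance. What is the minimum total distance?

This is a one-to-one assignment (minimum-cost bipartite matching).
Optimal: Car 70→Route 1 (82 km), Car 106→Route 7 (216 km), Car 44→Route 4 (76 km), Car 58→Route 3 (344 km), Car 12→Route 6 (99 km), Car 91→Route 5 (112 km) — total 82+216+76+344+99+112 = 929 km.
Min-entry greedy (repeatedly take the single cheapest remaining cell) gives 966 km, worse by 37.
Next-best assignment: Car 70→Route 1, Car 106→Route 3, Car 44→Route 4, Car 58→Route 7, Car 12→Route 6, Car 91→Route 5 = 963 km.
Swapping Car 44↔Car 58 (Car 44→Route 3 330 km, Car 58→Route 4 160 km) adds 70.
Every other assignment is strictly worse.

Minimum total: 929 km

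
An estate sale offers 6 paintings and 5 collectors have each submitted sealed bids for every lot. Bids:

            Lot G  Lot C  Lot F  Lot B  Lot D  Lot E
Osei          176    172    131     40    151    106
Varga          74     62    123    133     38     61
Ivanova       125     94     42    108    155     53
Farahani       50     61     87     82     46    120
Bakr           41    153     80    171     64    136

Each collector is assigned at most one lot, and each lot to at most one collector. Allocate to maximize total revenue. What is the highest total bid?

Max total: $745

Optimal: Osei→Lot G ($176), Varga→Lot F ($123), Ivanova→Lot D ($155), Farahani→Lot E ($120), Bakr→Lot B ($171) — total 176+123+155+120+171 = $745.
Column-greedy (each lot in turn goes to its best remaining collector) gives $606, worse by 139.
Swapping Farahani↔Ivanova (Farahani→Lot D $46, Ivanova→Lot E $53) loses 176.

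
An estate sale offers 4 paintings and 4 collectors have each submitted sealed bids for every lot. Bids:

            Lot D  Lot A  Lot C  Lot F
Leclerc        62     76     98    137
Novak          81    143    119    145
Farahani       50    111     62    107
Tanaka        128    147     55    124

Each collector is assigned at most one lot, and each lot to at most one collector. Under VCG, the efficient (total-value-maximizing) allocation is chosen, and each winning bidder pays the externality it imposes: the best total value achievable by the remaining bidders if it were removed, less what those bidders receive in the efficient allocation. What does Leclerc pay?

Efficient allocation: Leclerc→Lot F ($137), Novak→Lot C ($119), Farahani→Lot A ($111), Tanaka→Lot D ($128); total welfare W = $495.
Leclerc receives Lot F at value $137, so the others get W − 137 = $358.
Without Leclerc: best allocation of the remaining 3 bidders over all 4 lots is Novak→Lot F ($145), Farahani→Lot A ($111), Tanaka→Lot D ($128), total $384.
VCG payment = (others' best without Leclerc) − (others' welfare with Leclerc) = 384 − 358 = $26.

Leclerc pays $26.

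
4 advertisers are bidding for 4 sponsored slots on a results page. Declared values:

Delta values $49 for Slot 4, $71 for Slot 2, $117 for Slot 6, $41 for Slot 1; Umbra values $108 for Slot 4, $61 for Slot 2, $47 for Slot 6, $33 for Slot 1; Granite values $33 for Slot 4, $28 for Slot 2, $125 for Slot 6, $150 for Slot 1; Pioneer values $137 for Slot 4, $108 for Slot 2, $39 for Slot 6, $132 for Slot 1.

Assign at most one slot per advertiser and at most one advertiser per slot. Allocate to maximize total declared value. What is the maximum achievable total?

Maximum total: $483

Optimal: Delta→Slot 6 ($117), Umbra→Slot 4 ($108), Granite→Slot 1 ($150), Pioneer→Slot 2 ($108) — total 117+108+150+108 = $483.
Max-entry greedy (repeatedly take the single best remaining cell) gives $465, worse by 18.
Next-best assignment: Delta→Slot 6, Umbra→Slot 2, Granite→Slot 1, Pioneer→Slot 4 = $465.
No other one-to-one assignment exceeds $483.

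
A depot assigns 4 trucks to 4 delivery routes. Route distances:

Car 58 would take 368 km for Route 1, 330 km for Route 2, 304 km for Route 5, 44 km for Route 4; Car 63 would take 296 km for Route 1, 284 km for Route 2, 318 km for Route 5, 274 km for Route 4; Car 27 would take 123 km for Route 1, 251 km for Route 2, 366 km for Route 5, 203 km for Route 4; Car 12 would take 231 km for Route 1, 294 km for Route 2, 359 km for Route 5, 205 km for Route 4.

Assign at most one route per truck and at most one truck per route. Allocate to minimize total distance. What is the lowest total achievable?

Optimal: Car 58→Route 4 (44 km), Car 63→Route 5 (318 km), Car 27→Route 1 (123 km), Car 12→Route 2 (294 km) — total 44+318+123+294 = 779 km.
Next-best assignment: Car 58→Route 4, Car 63→Route 2, Car 27→Route 1, Car 12→Route 5 = 810 km.
No other one-to-one assignment undercuts 779 km.

Minimum total: 779 km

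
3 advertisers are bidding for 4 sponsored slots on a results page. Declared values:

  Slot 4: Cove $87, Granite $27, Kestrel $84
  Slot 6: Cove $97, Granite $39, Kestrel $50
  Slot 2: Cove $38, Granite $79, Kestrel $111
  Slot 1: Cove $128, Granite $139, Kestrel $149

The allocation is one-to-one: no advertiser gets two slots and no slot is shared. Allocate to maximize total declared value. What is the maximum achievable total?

Maximum total: $347

This is a one-to-one assignment (maximum-weight bipartite matching).
Optimal: Cove→Slot 6 ($97), Granite→Slot 1 ($139), Kestrel→Slot 2 ($111) — total 97+139+111 = $347.
Column-greedy (each slot in turn goes to its best remaining advertiser) gives $216, worse by 131.
Next-best assignment: Cove→Slot 4, Granite→Slot 1, Kestrel→Slot 2 = $337.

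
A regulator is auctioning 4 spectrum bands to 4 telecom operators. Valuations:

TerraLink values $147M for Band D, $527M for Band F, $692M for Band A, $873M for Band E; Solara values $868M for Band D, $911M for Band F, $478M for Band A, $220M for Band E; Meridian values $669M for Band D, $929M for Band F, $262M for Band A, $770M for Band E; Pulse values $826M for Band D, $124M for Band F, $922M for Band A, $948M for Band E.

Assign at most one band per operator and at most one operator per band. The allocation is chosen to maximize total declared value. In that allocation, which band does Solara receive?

Solara receives Band D.

Optimal: TerraLink→Band E ($873M), Solara→Band D ($868M), Meridian→Band F ($929M), Pulse→Band A ($922M) — total 873+868+929+922 = $3592M.
Row-greedy (each operator in turn takes its best remaining band) gives $3375M, worse by 217.
Solara's own top band is Band F ($911M), but forcing Solara→Band F and reassigning the rest optimally gives only $3375M — worse by 217.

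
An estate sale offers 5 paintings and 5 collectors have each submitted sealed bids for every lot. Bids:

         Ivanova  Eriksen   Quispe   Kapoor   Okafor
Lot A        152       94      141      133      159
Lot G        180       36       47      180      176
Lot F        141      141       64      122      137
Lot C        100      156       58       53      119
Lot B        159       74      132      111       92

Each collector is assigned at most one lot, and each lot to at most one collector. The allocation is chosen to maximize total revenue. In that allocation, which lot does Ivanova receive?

Optimal: Ivanova→Lot B ($159), Eriksen→Lot C ($156), Quispe→Lot A ($141), Kapoor→Lot G ($180), Okafor→Lot F ($137) — total 159+156+141+180+137 = $773.
Row-greedy (each collector in turn takes its best remaining lot) gives $691, worse by 82.
Next-best assignment: Ivanova→Lot F, Eriksen→Lot C, Quispe→Lot B, Kapoor→Lot G, Okafor→Lot A = $768.
Swapping Kapoor↔Okafor (Kapoor→Lot F $122, Okafor→Lot G $176) loses 19.
Ivanova's own top lot is Lot G ($180), but forcing Ivanova→Lot G and reassigning the rest optimally gives only $749 — worse by 24.

Ivanova receives Lot B.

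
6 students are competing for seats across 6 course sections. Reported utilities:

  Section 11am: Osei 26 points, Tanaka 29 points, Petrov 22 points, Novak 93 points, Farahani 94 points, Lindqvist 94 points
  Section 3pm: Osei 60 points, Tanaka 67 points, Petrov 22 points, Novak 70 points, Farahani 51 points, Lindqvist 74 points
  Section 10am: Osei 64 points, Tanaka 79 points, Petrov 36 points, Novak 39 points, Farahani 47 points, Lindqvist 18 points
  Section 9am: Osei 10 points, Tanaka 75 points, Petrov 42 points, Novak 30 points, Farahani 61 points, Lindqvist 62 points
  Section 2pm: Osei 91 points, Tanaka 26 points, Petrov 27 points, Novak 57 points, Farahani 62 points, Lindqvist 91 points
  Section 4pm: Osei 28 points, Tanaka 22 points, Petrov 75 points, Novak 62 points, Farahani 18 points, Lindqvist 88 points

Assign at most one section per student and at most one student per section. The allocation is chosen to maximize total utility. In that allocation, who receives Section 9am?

Farahani receives Section 9am.

Optimal: Osei→Section 2pm (91 points), Tanaka→Section 10am (79 points), Petrov→Section 4pm (75 points), Novak→Section 11am (93 points), Farahani→Section 9am (61 points), Lindqvist→Section 3pm (74 points) — total 91+79+75+93+61+74 = 473 points.
Max-entry greedy (repeatedly take the single best remaining cell) gives 464 points, worse by 9.
Next-best assignment: Osei→Section 2pm, Tanaka→Section 10am, Petrov→Section 4pm, Novak→Section 3pm, Farahani→Section 11am, Lindqvist→Section 9am = 471 points.
Swapping Petrov↔Farahani (Petrov→Section 9am 42 points, Farahani→Section 4pm 18 points) loses 76.
No other one-to-one assignment exceeds 473 points.
Farahani's own top section is Section 11am (94 points), but forcing Farahani→Section 11am and reassigning the rest optimally gives only 471 points — worse by 2.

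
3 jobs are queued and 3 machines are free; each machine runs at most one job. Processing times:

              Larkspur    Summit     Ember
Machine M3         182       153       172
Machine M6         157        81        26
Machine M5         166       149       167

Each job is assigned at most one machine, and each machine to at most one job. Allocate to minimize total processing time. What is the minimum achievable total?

Min total: 345 min

Optimal: Larkspur→Machine M5 (166 min), Summit→Machine M3 (153 min), Ember→Machine M6 (26 min) — total 166+153+26 = 345 min.
Row-greedy (each job in turn takes its cheapest remaining machine) gives 478 min, worse by 133.
Next-best assignment: Larkspur→Machine M3, Summit→Machine M5, Ember→Machine M6 = 357 min.
Checked against all permutations: 345 min is optimal.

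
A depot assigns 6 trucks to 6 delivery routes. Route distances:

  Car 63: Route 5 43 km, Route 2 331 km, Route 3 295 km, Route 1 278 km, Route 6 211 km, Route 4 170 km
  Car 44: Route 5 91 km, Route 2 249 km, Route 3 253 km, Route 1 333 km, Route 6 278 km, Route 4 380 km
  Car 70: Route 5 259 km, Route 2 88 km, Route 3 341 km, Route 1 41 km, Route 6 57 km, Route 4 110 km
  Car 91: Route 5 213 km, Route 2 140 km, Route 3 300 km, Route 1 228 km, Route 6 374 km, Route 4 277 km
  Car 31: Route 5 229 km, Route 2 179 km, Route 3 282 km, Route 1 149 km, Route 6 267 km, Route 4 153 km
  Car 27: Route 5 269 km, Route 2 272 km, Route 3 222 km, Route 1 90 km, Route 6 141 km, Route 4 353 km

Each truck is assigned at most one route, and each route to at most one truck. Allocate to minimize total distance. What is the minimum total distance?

Optimal: Car 63→Route 5 (43 km), Car 44→Route 3 (253 km), Car 70→Route 6 (57 km), Car 91→Route 2 (140 km), Car 31→Route 4 (153 km), Car 27→Route 1 (90 km) — total 43+253+57+140+153+90 = 736 km.
Column-greedy (each route in turn goes to its cheapest remaining truck) gives 1057 km, worse by 321.
Next-best assignment: Car 63→Route 5, Car 44→Route 3, Car 70→Route 1, Car 91→Route 2, Car 31→Route 4, Car 27→Route 6 = 771 km.
Swapping Car 31↔Car 63 (Car 31→Route 5 229 km, Car 63→Route 4 170 km) adds 203.

Min total: 736 km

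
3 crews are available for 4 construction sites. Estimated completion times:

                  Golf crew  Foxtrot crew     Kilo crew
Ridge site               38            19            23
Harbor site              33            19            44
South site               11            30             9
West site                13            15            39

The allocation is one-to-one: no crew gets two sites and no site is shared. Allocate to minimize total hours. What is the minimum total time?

This is the linear assignment problem.
Optimal: Golf crew→West site (13 hours), Foxtrot crew→Ridge site (19 hours), Kilo crew→South site (9 hours) — total 13+19+9 = 41 hours.
Row-greedy (each crew in turn takes its cheapest remaining site) gives 49 hours, worse by 8.

Min total: 41 hours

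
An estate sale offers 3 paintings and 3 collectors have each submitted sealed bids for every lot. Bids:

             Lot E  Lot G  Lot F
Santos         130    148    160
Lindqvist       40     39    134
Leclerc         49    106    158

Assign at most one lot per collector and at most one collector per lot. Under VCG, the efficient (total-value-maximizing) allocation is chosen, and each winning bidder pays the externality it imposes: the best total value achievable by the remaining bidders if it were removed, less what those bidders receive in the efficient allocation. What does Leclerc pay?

Efficient allocation: Santos→Lot E ($130), Lindqvist→Lot F ($134), Leclerc→Lot G ($106); total welfare W = $370.
Leclerc receives Lot G at value $106, so the others get W − 106 = $264.
Without Leclerc: best allocation of the remaining 2 bidders over all 3 lots is Santos→Lot G ($148), Lindqvist→Lot F ($134), total $282.
VCG payment = (others' best without Leclerc) − (others' welfare with Leclerc) = 282 − 264 = $18.

Leclerc pays $18.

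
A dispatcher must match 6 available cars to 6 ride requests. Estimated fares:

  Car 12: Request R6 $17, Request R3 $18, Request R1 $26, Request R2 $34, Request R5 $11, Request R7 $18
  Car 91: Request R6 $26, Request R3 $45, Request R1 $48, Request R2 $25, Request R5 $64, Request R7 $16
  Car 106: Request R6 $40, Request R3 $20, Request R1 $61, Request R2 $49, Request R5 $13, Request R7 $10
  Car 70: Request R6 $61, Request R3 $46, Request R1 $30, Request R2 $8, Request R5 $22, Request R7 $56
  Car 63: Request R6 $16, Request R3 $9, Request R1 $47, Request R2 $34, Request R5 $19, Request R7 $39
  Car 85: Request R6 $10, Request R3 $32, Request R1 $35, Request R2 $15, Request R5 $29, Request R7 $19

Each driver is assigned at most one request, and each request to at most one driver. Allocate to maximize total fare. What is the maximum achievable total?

This is the linear assignment problem.
Optimal: Car 12→Request R2 ($34), Car 91→Request R5 ($64), Car 106→Request R1 ($61), Car 70→Request R6 ($61), Car 63→Request R7 ($39), Car 85→Request R3 ($32) — total 34+64+61+61+39+32 = $291.
Column-greedy (each request in turn goes to its best remaining driver) gives $269, worse by 22.
Next-best assignment: Car 12→Request R2, Car 91→Request R5, Car 106→Request R6, Car 70→Request R7, Car 63→Request R1, Car 85→Request R3 = $273.

Maximum total: $291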